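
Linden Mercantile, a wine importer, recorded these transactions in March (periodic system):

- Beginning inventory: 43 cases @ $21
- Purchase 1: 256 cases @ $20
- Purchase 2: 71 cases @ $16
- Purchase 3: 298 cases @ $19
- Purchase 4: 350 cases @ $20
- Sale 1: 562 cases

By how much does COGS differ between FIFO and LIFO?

$221

FIFO COGS: 43 @ $21 + 256 @ $20 + 71 @ $16 + 192 @ $19 = $10,807
LIFO COGS: 350 @ $20 + 212 @ $19 = $11,028
Difference = |$10,807 − $11,028| = $221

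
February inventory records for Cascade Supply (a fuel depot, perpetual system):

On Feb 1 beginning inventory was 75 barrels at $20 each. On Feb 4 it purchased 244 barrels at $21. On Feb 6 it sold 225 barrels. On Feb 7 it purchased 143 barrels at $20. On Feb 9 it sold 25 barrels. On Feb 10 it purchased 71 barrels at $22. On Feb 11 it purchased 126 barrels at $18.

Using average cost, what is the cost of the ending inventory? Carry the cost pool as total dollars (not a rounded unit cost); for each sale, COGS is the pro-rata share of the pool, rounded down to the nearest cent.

Ending inventory = $8,134.32

After Feb 1: 75 on hand, pool $1,500.00 (≈ $20.0000 each)
After Feb 4: 319 on hand, pool $6,624.00 (≈ $20.7649 each)
Feb 6, sell 225: 225/319 × $6,624.00 → $4,672.10
After Feb 7: 237 on hand, pool $4,811.90 (≈ $20.3034 each)
Feb 9, sell 25: 25/237 × $4,811.90 → $507.58
After Feb 10: 283 on hand, pool $5,866.32 (≈ $20.7290 each)
After Feb 11: 409 on hand, pool $8,134.32 (≈ $19.8883 each)
Total COGS = $4,672.10 + $507.58 = $5,179.68
Ending inventory (cost pool remaining) = $8,134.32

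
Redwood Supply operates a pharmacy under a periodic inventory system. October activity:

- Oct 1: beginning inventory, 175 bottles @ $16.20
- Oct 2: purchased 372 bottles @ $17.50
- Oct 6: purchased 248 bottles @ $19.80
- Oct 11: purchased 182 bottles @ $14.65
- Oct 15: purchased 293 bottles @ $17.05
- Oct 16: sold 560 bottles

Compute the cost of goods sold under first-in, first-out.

COGS = $9,602.40

Oct 16, 560 sold [FIFO — oldest first]: 175 @ $16.20 + 372 @ $17.50 + 13 @ $19.80 = $9,602.40
Ending inventory: 235 @ $19.80 + 182 @ $14.65 + 293 @ $17.05 = $12,314.95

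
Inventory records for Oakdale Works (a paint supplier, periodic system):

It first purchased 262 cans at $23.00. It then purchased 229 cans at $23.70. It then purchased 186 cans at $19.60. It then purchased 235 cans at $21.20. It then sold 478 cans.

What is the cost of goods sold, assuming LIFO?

COGS = $9,978.50

Sale 1 (478) [LIFO — newest first]: 235 @ $21.20 + 186 @ $19.60 + 57 @ $23.70 = $9,978.50
Ending inventory: 262 @ $23.00 + 172 @ $23.70 = $10,102.40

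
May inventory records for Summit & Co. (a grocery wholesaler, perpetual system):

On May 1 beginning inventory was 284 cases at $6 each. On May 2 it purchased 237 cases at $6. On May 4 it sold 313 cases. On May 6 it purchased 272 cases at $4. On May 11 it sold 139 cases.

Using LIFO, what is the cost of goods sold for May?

COGS = $2,434

May 4, 313 sold [LIFO — newest first]: 237 @ $6 + 76 @ $6 = $1,878
May 11, 139 sold [LIFO — newest first]: 139 @ $4 = $556
Total COGS = $1,878 + $556 = $2,434
Ending inventory: 208 @ $6 + 133 @ $4 = $1,780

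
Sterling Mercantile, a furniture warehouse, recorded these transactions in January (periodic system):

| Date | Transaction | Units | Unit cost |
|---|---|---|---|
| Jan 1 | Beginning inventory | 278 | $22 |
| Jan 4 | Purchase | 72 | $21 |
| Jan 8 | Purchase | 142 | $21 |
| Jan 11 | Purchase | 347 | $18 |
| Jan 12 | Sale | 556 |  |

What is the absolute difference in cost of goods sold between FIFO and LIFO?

FIFO COGS: 278 @ $22 + 72 @ $21 + 142 @ $21 + 64 @ $18 = $11,762
LIFO COGS: 347 @ $18 + 142 @ $21 + 67 @ $21 = $10,635
Difference = |$11,762 − $10,635| = $1,127

$1,127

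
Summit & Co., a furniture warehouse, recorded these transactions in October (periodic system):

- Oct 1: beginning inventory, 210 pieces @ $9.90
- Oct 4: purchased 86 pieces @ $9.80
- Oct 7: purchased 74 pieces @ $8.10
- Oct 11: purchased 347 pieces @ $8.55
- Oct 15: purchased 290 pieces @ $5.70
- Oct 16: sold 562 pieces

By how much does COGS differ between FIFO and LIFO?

$1,184.20

FIFO COGS: 210 @ $9.90 + 86 @ $9.80 + 74 @ $8.10 + 192 @ $8.55 = $5,162.80
LIFO COGS: 290 @ $5.70 + 272 @ $8.55 = $3,978.60
Difference = |$5,162.80 − $3,978.60| = $1,184.20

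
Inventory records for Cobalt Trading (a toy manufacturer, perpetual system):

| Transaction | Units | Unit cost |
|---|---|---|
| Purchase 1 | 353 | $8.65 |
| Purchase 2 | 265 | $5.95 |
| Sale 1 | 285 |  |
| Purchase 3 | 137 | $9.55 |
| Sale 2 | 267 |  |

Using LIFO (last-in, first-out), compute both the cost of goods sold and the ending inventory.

COGS = $4,182.60; ending inventory = $1,755.95

Sale 1 (285) [LIFO — newest first]: 265 @ $5.95 + 20 @ $8.65 = $1,749.75
Sale 2 (267) [LIFO — newest first]: 137 @ $9.55 + 130 @ $8.65 = $2,432.85
Total COGS = $1,749.75 + $2,432.85 = $4,182.60
Ending inventory: 203 @ $8.65 = $1,755.95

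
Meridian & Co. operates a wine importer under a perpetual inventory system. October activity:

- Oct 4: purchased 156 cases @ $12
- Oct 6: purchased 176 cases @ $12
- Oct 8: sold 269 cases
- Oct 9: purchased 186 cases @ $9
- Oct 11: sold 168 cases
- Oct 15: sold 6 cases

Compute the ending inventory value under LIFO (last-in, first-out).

Oct 8, 269 sold [LIFO — newest first]: 176 @ $12 + 93 @ $12 = $3,228
Oct 11, 168 sold [LIFO — newest first]: 168 @ $9 = $1,512
Oct 15, 6 sold [LIFO — newest first]: 6 @ $9 = $54
Total COGS = $3,228 + $1,512 + $54 = $4,794
Ending inventory: 63 @ $12 + 12 @ $9 = $864

Ending inventory = $864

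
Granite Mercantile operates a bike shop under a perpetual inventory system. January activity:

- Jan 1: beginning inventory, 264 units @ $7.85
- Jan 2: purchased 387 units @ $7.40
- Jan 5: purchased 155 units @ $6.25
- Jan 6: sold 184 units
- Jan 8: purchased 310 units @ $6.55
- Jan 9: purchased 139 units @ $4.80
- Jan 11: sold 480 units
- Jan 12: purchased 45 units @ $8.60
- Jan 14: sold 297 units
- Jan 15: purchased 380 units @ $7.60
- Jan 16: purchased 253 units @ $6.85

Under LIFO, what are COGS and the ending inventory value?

COGS = $6,362.25; ending inventory = $7,248.45

Jan 6, 184 sold [LIFO — newest first]: 155 @ $6.25 + 29 @ $7.40 = $1,183.35
Jan 11, 480 sold [LIFO — newest first]: 139 @ $4.80 + 310 @ $6.55 + 31 @ $7.40 = $2,927.10
Jan 14, 297 sold [LIFO — newest first]: 45 @ $8.60 + 252 @ $7.40 = $2,251.80
Total COGS = $1,183.35 + $2,927.10 + $2,251.80 = $6,362.25
Ending inventory: 264 @ $7.85 + 75 @ $7.40 + 380 @ $7.60 + 253 @ $6.85 = $7,248.45
Check: goods available $13,610.70 = COGS $6,362.25 + ending $7,248.45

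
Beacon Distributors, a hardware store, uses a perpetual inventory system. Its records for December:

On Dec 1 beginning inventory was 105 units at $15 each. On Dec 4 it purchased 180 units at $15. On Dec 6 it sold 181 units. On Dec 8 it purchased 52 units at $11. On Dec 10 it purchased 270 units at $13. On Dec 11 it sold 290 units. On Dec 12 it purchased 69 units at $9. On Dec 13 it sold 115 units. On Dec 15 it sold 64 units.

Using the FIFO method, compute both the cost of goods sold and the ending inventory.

Dec 6, 181 sold [FIFO — oldest first]: 105 @ $15 + 76 @ $15 = $2,715
Dec 11, 290 sold [FIFO — oldest first]: 104 @ $15 + 52 @ $11 + 134 @ $13 = $3,874
Dec 13, 115 sold [FIFO — oldest first]: 115 @ $13 = $1,495
Dec 15, 64 sold [FIFO — oldest first]: 21 @ $13 + 43 @ $9 = $660
Total COGS = $2,715 + $3,874 + $1,495 + $660 = $8,744
Ending inventory: 26 @ $9 = $234

COGS = $8,744; ending inventory = $234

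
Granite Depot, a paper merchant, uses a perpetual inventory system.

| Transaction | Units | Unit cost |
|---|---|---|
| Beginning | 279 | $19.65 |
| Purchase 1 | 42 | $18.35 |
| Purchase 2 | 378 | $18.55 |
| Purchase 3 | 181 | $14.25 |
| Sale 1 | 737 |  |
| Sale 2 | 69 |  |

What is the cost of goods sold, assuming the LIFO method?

Sale 1 (737) [LIFO — newest first]: 181 @ $14.25 + 378 @ $18.55 + 42 @ $18.35 + 136 @ $19.65 = $13,034.25
Sale 2 (69) [LIFO — newest first]: 69 @ $19.65 = $1,355.85
Total COGS = $13,034.25 + $1,355.85 = $14,390.10
Ending inventory: 74 @ $19.65 = $1,454.10
Check: goods available $15,844.20 = COGS $14,390.10 + ending $1,454.10

COGS = $14,390.10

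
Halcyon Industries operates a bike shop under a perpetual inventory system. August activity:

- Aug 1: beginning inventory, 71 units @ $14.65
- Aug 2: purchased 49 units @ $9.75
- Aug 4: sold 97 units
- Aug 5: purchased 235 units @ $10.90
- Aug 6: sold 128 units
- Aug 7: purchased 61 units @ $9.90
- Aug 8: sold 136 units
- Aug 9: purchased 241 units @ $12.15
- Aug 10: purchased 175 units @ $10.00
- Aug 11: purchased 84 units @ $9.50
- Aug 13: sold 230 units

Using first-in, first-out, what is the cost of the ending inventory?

Ending inventory = $3,349.90

Aug 4, 97 sold [FIFO — oldest first]: 71 @ $14.65 + 26 @ $9.75 = $1,293.65
Aug 6, 128 sold [FIFO — oldest first]: 23 @ $9.75 + 105 @ $10.90 = $1,368.75
Aug 8, 136 sold [FIFO — oldest first]: 130 @ $10.90 + 6 @ $9.90 = $1,476.40
Aug 13, 230 sold [FIFO — oldest first]: 55 @ $9.90 + 175 @ $12.15 = $2,670.75
Total COGS = $1,293.65 + $1,368.75 + $1,476.40 + $2,670.75 = $6,809.55
Ending inventory: 66 @ $12.15 + 175 @ $10.00 + 84 @ $9.50 = $3,349.90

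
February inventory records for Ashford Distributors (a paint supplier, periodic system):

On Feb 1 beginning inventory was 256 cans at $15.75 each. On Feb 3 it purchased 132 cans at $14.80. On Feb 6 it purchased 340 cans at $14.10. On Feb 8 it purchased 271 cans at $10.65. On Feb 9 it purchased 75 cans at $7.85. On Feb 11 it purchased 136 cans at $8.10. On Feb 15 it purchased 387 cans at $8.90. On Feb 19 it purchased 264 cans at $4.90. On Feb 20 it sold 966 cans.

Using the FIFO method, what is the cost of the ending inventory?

Ending inventory = $6,779.70

Feb 20, 966 sold [FIFO — oldest first]: 256 @ $15.75 + 132 @ $14.80 + 340 @ $14.10 + 238 @ $10.65 = $13,314.30
Ending inventory: 33 @ $10.65 + 75 @ $7.85 + 136 @ $8.10 + 387 @ $8.90 + 264 @ $4.90 = $6,779.70
Check: goods available $20,094.00 = COGS $13,314.30 + ending $6,779.70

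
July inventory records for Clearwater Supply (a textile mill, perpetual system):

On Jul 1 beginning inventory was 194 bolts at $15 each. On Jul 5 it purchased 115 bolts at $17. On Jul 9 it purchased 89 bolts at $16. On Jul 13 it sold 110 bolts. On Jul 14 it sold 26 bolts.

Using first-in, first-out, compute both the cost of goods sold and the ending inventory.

Jul 13, 110 sold [FIFO — oldest first]: 110 @ $15 = $1,650
Jul 14, 26 sold [FIFO — oldest first]: 26 @ $15 = $390
Total COGS = $1,650 + $390 = $2,040
Ending inventory: 58 @ $15 + 115 @ $17 + 89 @ $16 = $4,249

COGS = $2,040; ending inventory = $4,249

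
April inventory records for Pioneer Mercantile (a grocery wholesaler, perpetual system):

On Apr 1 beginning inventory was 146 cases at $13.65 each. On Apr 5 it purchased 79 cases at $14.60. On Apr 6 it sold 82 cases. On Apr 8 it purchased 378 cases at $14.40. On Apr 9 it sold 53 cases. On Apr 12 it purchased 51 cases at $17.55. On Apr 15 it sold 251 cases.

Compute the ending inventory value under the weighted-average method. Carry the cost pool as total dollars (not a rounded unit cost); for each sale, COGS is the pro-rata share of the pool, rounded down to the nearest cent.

After Apr 1: 146 on hand, pool $1,992.90 (≈ $13.6500 each)
After Apr 5: 225 on hand, pool $3,146.30 (≈ $13.9836 each)
Apr 6, sell 82: 82/225 × $3,146.30 → $1,146.65
After Apr 8: 521 on hand, pool $7,442.85 (≈ $14.2857 each)
Apr 9, sell 53: 53/521 × $7,442.85 → $757.14
After Apr 12: 519 on hand, pool $7,580.76 (≈ $14.6065 each)
Apr 15, sell 251: 251/519 × $7,580.76 → $3,666.22
Total COGS = $1,146.65 + $757.14 + $3,666.22 = $5,570.01
Ending inventory (cost pool remaining) = $3,914.54

Ending inventory = $3,914.54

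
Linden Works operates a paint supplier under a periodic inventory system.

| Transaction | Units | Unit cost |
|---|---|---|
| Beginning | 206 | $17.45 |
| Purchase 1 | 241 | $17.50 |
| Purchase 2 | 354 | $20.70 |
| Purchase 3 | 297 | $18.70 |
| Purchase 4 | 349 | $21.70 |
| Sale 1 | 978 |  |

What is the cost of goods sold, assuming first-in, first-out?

COGS = $18,449.90

Sale 1 (978) [FIFO — oldest first]: 206 @ $17.45 + 241 @ $17.50 + 354 @ $20.70 + 177 @ $18.70 = $18,449.90
Ending inventory: 120 @ $18.70 + 349 @ $21.70 = $9,817.30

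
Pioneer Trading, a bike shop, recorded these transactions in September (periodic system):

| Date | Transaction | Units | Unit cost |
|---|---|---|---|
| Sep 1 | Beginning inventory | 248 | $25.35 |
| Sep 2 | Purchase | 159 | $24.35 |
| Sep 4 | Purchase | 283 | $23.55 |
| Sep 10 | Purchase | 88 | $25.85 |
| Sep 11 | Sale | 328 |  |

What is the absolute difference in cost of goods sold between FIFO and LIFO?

FIFO COGS: 248 @ $25.35 + 80 @ $24.35 = $8,234.80
LIFO COGS: 88 @ $25.85 + 240 @ $23.55 = $7,926.80
Difference = |$8,234.80 − $7,926.80| = $308.00

$308.00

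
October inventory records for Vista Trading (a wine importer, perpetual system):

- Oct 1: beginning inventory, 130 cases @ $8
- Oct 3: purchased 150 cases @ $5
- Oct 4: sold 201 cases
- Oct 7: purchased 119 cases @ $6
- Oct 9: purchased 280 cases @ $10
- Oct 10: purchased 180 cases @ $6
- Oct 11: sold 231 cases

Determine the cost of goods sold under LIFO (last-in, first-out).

COGS = $2,748

Oct 4, 201 sold [LIFO — newest first]: 150 @ $5 + 51 @ $8 = $1,158
Oct 11, 231 sold [LIFO — newest first]: 180 @ $6 + 51 @ $10 = $1,590
Total COGS = $1,158 + $1,590 = $2,748
Ending inventory: 79 @ $8 + 119 @ $6 + 229 @ $10 = $3,636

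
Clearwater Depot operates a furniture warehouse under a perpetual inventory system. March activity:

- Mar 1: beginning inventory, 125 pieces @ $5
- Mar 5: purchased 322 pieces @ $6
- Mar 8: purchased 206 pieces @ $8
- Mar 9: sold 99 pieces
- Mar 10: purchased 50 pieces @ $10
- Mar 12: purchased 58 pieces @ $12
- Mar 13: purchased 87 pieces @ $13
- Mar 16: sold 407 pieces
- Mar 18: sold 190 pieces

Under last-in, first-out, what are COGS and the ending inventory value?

Mar 9, 99 sold [LIFO — newest first]: 99 @ $8 = $792
Mar 16, 407 sold [LIFO — newest first]: 87 @ $13 + 58 @ $12 + 50 @ $10 + 107 @ $8 + 105 @ $6 = $3,813
Mar 18, 190 sold [LIFO — newest first]: 190 @ $6 = $1,140
Total COGS = $792 + $3,813 + $1,140 = $5,745
Ending inventory: 125 @ $5 + 27 @ $6 = $787

COGS = $5,745; ending inventory = $787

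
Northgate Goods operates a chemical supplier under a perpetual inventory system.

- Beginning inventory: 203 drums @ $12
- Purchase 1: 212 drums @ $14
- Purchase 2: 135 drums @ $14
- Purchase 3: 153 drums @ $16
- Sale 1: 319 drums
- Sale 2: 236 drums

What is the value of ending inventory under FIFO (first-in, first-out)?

Sale 1 (319) [FIFO — oldest first]: 203 @ $12 + 116 @ $14 = $4,060
Sale 2 (236) [FIFO — oldest first]: 96 @ $14 + 135 @ $14 + 5 @ $16 = $3,314
Total COGS = $4,060 + $3,314 = $7,374
Ending inventory: 148 @ $16 = $2,368
Check: goods available $9,742 = COGS $7,374 + ending $2,368

Ending inventory = $2,368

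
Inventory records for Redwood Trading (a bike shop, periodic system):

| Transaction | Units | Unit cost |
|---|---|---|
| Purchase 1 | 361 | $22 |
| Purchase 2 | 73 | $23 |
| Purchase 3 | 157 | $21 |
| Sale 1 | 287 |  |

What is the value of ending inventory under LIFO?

Sale 1 (287) [LIFO — newest first]: 157 @ $21 + 73 @ $23 + 57 @ $22 = $6,230
Ending inventory: 304 @ $22 = $6,688

Ending inventory = $6,688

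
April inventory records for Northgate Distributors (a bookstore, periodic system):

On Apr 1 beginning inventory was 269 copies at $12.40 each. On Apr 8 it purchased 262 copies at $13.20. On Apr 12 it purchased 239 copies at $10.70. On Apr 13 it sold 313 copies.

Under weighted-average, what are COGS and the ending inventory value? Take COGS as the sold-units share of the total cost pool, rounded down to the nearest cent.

COGS = $3,801.24; ending inventory = $5,550.06

Apr 13, sell 313: 313/770 × $9,351.30 → $3,801.24
Ending inventory (cost pool remaining) = $5,550.06
Check: goods available $9,351.30 = COGS $3,801.24 + ending $5,550.06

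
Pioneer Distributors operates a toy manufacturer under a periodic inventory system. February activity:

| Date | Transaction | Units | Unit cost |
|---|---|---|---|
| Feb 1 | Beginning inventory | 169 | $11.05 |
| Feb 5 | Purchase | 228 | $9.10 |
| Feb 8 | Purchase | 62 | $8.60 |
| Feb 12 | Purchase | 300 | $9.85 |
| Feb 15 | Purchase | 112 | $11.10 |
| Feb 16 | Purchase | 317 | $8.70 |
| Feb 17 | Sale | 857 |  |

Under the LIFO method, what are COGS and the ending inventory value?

Feb 17, 857 sold [LIFO — newest first]: 317 @ $8.70 + 112 @ $11.10 + 300 @ $9.85 + 62 @ $8.60 + 66 @ $9.10 = $8,089.90
Ending inventory: 169 @ $11.05 + 162 @ $9.10 = $3,341.65

COGS = $8,089.90; ending inventory = $3,341.65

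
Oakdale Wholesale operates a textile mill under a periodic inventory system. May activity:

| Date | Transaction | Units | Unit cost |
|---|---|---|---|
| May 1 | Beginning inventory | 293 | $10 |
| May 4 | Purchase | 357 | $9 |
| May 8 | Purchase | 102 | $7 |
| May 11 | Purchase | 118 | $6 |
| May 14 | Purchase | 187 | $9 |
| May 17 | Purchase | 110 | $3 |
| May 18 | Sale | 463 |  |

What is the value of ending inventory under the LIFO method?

May 18, 463 sold [LIFO — newest first]: 110 @ $3 + 187 @ $9 + 118 @ $6 + 48 @ $7 = $3,057
Ending inventory: 293 @ $10 + 357 @ $9 + 54 @ $7 = $6,521
Check: goods available $9,578 = COGS $3,057 + ending $6,521

Ending inventory = $6,521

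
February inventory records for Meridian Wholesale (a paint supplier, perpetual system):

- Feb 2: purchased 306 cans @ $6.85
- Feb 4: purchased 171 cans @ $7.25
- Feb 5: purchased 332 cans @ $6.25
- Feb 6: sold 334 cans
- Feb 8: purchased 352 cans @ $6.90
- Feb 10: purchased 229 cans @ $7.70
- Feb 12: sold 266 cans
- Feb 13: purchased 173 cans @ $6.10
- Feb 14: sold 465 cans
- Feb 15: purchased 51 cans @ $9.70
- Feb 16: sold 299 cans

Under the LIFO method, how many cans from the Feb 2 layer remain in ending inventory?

Feb 6, 334 sold [LIFO — newest first]: 332 @ $6.25 + 2 @ $7.25 = $2,089.50
Feb 12, 266 sold [LIFO — newest first]: 229 @ $7.70 + 37 @ $6.90 = $2,018.60
Feb 14, 465 sold [LIFO — newest first]: 173 @ $6.10 + 292 @ $6.90 = $3,070.10
Feb 16, 299 sold [LIFO — newest first]: 51 @ $9.70 + 23 @ $6.90 + 169 @ $7.25 + 56 @ $6.85 = $2,262.25
Total COGS = $2,089.50 + $2,018.60 + $3,070.10 + $2,262.25 = $9,440.45
Ending inventory: 250 @ $6.85 = $1,712.50

250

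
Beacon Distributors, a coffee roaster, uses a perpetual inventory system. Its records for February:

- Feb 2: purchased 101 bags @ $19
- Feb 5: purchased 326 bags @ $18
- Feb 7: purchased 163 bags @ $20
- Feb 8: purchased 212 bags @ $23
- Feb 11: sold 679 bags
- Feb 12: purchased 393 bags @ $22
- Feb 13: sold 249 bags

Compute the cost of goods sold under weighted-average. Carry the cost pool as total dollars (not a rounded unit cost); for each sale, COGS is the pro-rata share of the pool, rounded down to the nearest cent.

COGS = $18,831.57

After Feb 2: 101 on hand, pool $1,919.00 (≈ $19.0000 each)
After Feb 5: 427 on hand, pool $7,787.00 (≈ $18.2365 each)
After Feb 7: 590 on hand, pool $11,047.00 (≈ $18.7237 each)
After Feb 8: 802 on hand, pool $15,923.00 (≈ $19.8541 each)
Feb 11, sell 679: 679/802 × $15,923.00 → $13,480.94
After Feb 12: 516 on hand, pool $11,088.06 (≈ $21.4885 each)
Feb 13, sell 249: 249/516 × $11,088.06 → $5,350.63
Total COGS = $13,480.94 + $5,350.63 = $18,831.57
Ending inventory (cost pool remaining) = $5,737.43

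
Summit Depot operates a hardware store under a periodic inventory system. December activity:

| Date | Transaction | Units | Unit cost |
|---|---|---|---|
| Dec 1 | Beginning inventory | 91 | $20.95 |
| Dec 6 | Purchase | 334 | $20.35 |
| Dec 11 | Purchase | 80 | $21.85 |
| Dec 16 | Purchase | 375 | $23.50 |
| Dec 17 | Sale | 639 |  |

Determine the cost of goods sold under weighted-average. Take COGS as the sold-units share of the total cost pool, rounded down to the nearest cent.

Dec 17, sell 639: 639/880 × $19,263.85 → $13,988.18
Ending inventory (cost pool remaining) = $5,275.67

COGS = $13,988.18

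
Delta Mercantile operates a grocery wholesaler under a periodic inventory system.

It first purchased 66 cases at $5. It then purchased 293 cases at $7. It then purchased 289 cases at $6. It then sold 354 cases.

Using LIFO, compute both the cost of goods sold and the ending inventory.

Sale 1 (354) [LIFO — newest first]: 289 @ $6 + 65 @ $7 = $2,189
Ending inventory: 66 @ $5 + 228 @ $7 = $1,926
Check: goods available $4,115 = COGS $2,189 + ending $1,926

COGS = $2,189; ending inventory = $1,926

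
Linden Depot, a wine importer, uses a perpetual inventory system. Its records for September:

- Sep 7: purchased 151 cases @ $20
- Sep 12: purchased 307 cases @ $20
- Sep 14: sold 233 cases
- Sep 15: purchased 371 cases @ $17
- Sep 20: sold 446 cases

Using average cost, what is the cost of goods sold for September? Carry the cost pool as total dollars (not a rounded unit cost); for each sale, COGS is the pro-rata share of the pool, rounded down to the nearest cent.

After Sep 7: 151 on hand, pool $3,020.00 (≈ $20.0000 each)
After Sep 12: 458 on hand, pool $9,160.00 (≈ $20.0000 each)
Sep 14, sell 233: 233/458 × $9,160.00 → $4,660.00
After Sep 15: 596 on hand, pool $10,807.00 (≈ $18.1326 each)
Sep 20, sell 446: 446/596 × $10,807.00 → $8,087.11
Total COGS = $4,660.00 + $8,087.11 = $12,747.11
Ending inventory (cost pool remaining) = $2,719.89

COGS = $12,747.11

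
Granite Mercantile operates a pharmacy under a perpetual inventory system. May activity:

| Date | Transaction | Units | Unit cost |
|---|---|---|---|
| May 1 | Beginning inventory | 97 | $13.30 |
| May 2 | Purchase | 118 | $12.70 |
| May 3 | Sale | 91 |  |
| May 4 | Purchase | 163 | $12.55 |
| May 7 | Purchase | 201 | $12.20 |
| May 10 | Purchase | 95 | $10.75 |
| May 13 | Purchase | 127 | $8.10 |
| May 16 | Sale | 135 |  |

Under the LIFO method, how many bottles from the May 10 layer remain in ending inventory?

May 3, 91 sold [LIFO — newest first]: 91 @ $12.70 = $1,155.70
May 16, 135 sold [LIFO — newest first]: 127 @ $8.10 + 8 @ $10.75 = $1,114.70
Total COGS = $1,155.70 + $1,114.70 = $2,270.40
Ending inventory: 97 @ $13.30 + 27 @ $12.70 + 163 @ $12.55 + 201 @ $12.20 + 87 @ $10.75 = $7,066.10
Check: goods available $9,336.50 = COGS $2,270.40 + ending $7,066.10

87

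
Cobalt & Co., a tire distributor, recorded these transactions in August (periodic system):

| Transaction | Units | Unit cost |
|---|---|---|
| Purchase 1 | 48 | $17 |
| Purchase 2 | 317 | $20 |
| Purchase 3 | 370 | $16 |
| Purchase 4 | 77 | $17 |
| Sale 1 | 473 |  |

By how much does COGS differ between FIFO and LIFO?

FIFO COGS: 48 @ $17 + 317 @ $20 + 108 @ $16 = $8,884
LIFO COGS: 77 @ $17 + 370 @ $16 + 26 @ $20 = $7,749
Difference = |$8,884 − $7,749| = $1,135

$1,135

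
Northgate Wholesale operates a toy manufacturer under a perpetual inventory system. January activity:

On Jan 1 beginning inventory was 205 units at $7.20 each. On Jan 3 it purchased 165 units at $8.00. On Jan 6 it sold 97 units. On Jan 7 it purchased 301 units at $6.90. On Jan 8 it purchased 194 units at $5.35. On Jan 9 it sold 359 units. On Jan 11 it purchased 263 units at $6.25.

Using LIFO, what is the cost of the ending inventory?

Ending inventory = $4,602.15

Jan 6, 97 sold [LIFO — newest first]: 97 @ $8.00 = $776.00
Jan 9, 359 sold [LIFO — newest first]: 194 @ $5.35 + 165 @ $6.90 = $2,176.40
Total COGS = $776.00 + $2,176.40 = $2,952.40
Ending inventory: 205 @ $7.20 + 68 @ $8.00 + 136 @ $6.90 + 263 @ $6.25 = $4,602.15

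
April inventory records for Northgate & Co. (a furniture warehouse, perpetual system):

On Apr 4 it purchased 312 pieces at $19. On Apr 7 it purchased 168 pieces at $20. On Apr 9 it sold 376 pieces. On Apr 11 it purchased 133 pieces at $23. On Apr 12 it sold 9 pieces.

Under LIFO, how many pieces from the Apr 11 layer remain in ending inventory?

Apr 9, 376 sold [LIFO — newest first]: 168 @ $20 + 208 @ $19 = $7,312
Apr 12, 9 sold [LIFO — newest first]: 9 @ $23 = $207
Total COGS = $7,312 + $207 = $7,519
Ending inventory: 104 @ $19 + 124 @ $23 = $4,828
Check: goods available $12,347 = COGS $7,519 + ending $4,828

124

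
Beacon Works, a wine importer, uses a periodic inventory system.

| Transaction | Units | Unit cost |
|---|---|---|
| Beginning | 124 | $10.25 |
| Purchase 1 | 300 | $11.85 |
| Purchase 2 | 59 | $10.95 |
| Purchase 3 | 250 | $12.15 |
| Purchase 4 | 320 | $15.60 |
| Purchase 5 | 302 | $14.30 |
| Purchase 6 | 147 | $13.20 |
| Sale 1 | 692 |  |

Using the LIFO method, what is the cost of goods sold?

Sale 1 (692) [LIFO — newest first]: 147 @ $13.20 + 302 @ $14.30 + 243 @ $15.60 = $10,049.80
Ending inventory: 124 @ $10.25 + 300 @ $11.85 + 59 @ $10.95 + 250 @ $12.15 + 77 @ $15.60 = $9,710.75
Check: goods available $19,760.55 = COGS $10,049.80 + ending $9,710.75

COGS = $10,049.80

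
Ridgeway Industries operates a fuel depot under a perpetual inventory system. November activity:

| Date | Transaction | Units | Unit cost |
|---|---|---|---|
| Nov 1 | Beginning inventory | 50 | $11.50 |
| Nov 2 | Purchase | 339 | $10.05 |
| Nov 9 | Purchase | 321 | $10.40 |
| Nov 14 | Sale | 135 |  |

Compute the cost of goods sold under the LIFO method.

Nov 14, 135 sold [LIFO — newest first]: 135 @ $10.40 = $1,404.00
Ending inventory: 50 @ $11.50 + 339 @ $10.05 + 186 @ $10.40 = $5,916.35

COGS = $1,404.00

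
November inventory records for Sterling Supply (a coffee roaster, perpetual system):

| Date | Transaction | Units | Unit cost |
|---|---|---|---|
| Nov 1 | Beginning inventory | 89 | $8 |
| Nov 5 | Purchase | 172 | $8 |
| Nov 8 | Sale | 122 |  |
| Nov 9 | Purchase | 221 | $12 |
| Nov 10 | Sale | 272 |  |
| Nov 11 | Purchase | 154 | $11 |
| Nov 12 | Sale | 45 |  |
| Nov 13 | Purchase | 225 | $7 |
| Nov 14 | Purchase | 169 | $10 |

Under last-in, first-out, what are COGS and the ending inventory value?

COGS = $4,531; ending inventory = $5,168

Nov 8, 122 sold [LIFO — newest first]: 122 @ $8 = $976
Nov 10, 272 sold [LIFO — newest first]: 221 @ $12 + 50 @ $8 + 1 @ $8 = $3,060
Nov 12, 45 sold [LIFO — newest first]: 45 @ $11 = $495
Total COGS = $976 + $3,060 + $495 = $4,531
Ending inventory: 88 @ $8 + 109 @ $11 + 225 @ $7 + 169 @ $10 = $5,168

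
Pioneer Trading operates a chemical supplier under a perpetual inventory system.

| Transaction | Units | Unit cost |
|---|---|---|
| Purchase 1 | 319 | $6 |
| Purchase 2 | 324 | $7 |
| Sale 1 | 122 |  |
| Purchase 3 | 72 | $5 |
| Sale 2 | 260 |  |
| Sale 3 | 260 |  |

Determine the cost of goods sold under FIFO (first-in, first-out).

COGS = $4,175

Sale 1 (122) [FIFO — oldest first]: 122 @ $6 = $732
Sale 2 (260) [FIFO — oldest first]: 197 @ $6 + 63 @ $7 = $1,623
Sale 3 (260) [FIFO — oldest first]: 260 @ $7 = $1,820
Total COGS = $732 + $1,623 + $1,820 = $4,175
Ending inventory: 1 @ $7 + 72 @ $5 = $367
Check: goods available $4,542 = COGS $4,175 + ending $367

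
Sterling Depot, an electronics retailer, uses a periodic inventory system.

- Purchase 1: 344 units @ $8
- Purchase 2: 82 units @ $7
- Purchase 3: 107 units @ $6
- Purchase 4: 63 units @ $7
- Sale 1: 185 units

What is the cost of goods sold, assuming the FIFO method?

Sale 1 (185) [FIFO — oldest first]: 185 @ $8 = $1,480
Ending inventory: 159 @ $8 + 82 @ $7 + 107 @ $6 + 63 @ $7 = $2,929
Check: goods available $4,409 = COGS $1,480 + ending $2,929

COGS = $1,480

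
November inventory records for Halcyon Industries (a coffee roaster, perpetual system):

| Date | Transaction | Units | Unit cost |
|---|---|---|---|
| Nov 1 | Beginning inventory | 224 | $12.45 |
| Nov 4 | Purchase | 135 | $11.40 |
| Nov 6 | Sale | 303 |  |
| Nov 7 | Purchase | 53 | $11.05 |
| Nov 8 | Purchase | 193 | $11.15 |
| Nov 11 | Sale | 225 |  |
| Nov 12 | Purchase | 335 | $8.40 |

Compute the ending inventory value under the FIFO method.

Nov 6, 303 sold [FIFO — oldest first]: 224 @ $12.45 + 79 @ $11.40 = $3,689.40
Nov 11, 225 sold [FIFO — oldest first]: 56 @ $11.40 + 53 @ $11.05 + 116 @ $11.15 = $2,517.45
Total COGS = $3,689.40 + $2,517.45 = $6,206.85
Ending inventory: 77 @ $11.15 + 335 @ $8.40 = $3,672.55
Check: goods available $9,879.40 = COGS $6,206.85 + ending $3,672.55

Ending inventory = $3,672.55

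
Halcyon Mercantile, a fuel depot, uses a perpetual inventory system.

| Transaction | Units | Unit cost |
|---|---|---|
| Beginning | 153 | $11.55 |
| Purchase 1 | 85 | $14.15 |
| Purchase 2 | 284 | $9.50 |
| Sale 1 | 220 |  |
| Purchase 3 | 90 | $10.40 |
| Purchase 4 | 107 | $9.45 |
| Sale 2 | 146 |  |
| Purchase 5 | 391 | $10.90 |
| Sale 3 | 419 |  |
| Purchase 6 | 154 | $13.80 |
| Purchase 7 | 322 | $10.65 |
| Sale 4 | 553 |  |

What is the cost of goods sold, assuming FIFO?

COGS = $14,790.25

Sale 1 (220) [FIFO — oldest first]: 153 @ $11.55 + 67 @ $14.15 = $2,715.20
Sale 2 (146) [FIFO — oldest first]: 18 @ $14.15 + 128 @ $9.50 = $1,470.70
Sale 3 (419) [FIFO — oldest first]: 156 @ $9.50 + 90 @ $10.40 + 107 @ $9.45 + 66 @ $10.90 = $4,148.55
Sale 4 (553) [FIFO — oldest first]: 325 @ $10.90 + 154 @ $13.80 + 74 @ $10.65 = $6,455.80
Total COGS = $2,715.20 + $1,470.70 + $4,148.55 + $6,455.80 = $14,790.25
Ending inventory: 248 @ $10.65 = $2,641.20
Check: goods available $17,431.45 = COGS $14,790.25 + ending $2,641.20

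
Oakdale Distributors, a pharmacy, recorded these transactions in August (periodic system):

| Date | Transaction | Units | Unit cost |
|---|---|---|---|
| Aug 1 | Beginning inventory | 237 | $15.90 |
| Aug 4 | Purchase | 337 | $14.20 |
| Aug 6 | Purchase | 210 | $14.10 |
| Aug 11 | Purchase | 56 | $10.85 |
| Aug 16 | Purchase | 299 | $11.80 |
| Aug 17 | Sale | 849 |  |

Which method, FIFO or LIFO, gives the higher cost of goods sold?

FIFO

FIFO COGS: 237 @ $15.90 + 337 @ $14.20 + 210 @ $14.10 + 56 @ $10.85 + 9 @ $11.80 = $12,228.50
LIFO COGS: 299 @ $11.80 + 56 @ $10.85 + 210 @ $14.10 + 284 @ $14.20 = $11,129.60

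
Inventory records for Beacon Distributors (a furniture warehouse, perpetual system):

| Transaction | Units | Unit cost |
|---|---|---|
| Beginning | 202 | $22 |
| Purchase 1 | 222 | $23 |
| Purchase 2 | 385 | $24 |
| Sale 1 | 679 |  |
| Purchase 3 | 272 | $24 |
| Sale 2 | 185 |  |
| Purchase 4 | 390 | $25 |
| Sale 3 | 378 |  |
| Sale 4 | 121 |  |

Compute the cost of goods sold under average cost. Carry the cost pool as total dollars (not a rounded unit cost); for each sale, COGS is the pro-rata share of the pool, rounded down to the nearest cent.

After Beginning: 202 on hand, pool $4,444.00 (≈ $22.0000 each)
After Purchase 1: 424 on hand, pool $9,550.00 (≈ $22.5236 each)
After Purchase 2: 809 on hand, pool $18,790.00 (≈ $23.2262 each)
Sale 1, sell 679: 679/809 × $18,790.00 → $15,770.59
After Purchase 3: 402 on hand, pool $9,547.41 (≈ $23.7498 each)
Sale 2, sell 185: 185/402 × $9,547.41 → $4,393.70
After Purchase 4: 607 on hand, pool $14,903.71 (≈ $24.5531 each)
Sale 3, sell 378: 378/607 × $14,903.71 → $9,281.05
Sale 4, sell 121: 121/229 × $5,622.66 → $2,970.92
Total COGS = $15,770.59 + $4,393.70 + $9,281.05 + $2,970.92 = $32,416.26
Ending inventory (cost pool remaining) = $2,651.74

COGS = $32,416.26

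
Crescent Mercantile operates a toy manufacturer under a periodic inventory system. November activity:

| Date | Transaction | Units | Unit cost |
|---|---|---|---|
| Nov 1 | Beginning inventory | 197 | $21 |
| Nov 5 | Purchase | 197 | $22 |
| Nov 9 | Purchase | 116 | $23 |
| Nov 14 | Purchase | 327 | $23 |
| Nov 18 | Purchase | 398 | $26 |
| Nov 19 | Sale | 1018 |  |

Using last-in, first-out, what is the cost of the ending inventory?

Nov 19, 1018 sold [LIFO — newest first]: 398 @ $26 + 327 @ $23 + 116 @ $23 + 177 @ $22 = $24,431
Ending inventory: 197 @ $21 + 20 @ $22 = $4,577
Check: goods available $29,008 = COGS $24,431 + ending $4,577

Ending inventory = $4,577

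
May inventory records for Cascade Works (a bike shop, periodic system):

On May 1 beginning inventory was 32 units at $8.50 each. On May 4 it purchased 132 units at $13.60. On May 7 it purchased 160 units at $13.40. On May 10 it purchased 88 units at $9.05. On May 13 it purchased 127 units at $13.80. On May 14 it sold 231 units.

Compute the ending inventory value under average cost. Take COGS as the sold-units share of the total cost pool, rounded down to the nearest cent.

May 14, sell 231: 231/539 × $6,760.20 → $2,897.22
Ending inventory (cost pool remaining) = $3,862.98

Ending inventory = $3,862.98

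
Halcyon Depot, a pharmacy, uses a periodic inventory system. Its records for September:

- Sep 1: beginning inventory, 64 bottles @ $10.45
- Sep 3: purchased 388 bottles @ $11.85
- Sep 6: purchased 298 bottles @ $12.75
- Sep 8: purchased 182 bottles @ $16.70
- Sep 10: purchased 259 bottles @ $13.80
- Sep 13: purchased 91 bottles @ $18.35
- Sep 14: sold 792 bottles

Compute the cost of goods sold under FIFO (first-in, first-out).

COGS = $9,767.50

Sep 14, 792 sold [FIFO — oldest first]: 64 @ $10.45 + 388 @ $11.85 + 298 @ $12.75 + 42 @ $16.70 = $9,767.50
Ending inventory: 140 @ $16.70 + 259 @ $13.80 + 91 @ $18.35 = $7,582.05
Check: goods available $17,349.55 = COGS $9,767.50 + ending $7,582.05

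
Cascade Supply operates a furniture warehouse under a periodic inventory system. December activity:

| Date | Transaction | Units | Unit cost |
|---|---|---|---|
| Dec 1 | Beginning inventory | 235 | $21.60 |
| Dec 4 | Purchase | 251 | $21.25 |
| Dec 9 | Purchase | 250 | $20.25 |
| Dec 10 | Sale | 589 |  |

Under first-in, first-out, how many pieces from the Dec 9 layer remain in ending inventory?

147

Dec 10, 589 sold [FIFO — oldest first]: 235 @ $21.60 + 251 @ $21.25 + 103 @ $20.25 = $12,495.50
Ending inventory: 147 @ $20.25 = $2,976.75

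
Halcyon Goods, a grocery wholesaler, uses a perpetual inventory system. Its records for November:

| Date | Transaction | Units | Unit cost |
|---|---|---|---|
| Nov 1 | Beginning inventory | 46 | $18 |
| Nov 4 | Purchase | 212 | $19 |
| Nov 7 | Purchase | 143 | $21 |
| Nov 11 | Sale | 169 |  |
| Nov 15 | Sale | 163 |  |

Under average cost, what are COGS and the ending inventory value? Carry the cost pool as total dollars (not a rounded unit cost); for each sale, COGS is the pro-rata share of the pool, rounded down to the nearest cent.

After Nov 1: 46 on hand, pool $828.00 (≈ $18.0000 each)
After Nov 4: 258 on hand, pool $4,856.00 (≈ $18.8217 each)
After Nov 7: 401 on hand, pool $7,859.00 (≈ $19.5985 each)
Nov 11, sell 169: 169/401 × $7,859.00 → $3,312.14
Nov 15, sell 163: 163/232 × $4,546.86 → $3,194.56
Total COGS = $3,312.14 + $3,194.56 = $6,506.70
Ending inventory (cost pool remaining) = $1,352.30
Check: goods available $7,859.00 = COGS $6,506.70 + ending $1,352.30

COGS = $6,506.70; ending inventory = $1,352.30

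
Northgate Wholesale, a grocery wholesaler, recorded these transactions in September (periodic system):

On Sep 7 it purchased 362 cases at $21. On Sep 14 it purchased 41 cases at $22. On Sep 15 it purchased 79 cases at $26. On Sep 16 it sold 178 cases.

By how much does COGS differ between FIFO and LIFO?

FIFO COGS: 178 @ $21 = $3,738
LIFO COGS: 79 @ $26 + 41 @ $22 + 58 @ $21 = $4,174
Difference = |$3,738 − $4,174| = $436

$436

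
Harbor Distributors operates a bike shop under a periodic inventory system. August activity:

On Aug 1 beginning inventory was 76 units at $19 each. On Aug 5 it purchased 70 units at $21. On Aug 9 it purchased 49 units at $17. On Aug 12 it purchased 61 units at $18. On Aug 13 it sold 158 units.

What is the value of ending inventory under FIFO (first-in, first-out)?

Ending inventory = $1,727

Aug 13, 158 sold [FIFO — oldest first]: 76 @ $19 + 70 @ $21 + 12 @ $17 = $3,118
Ending inventory: 37 @ $17 + 61 @ $18 = $1,727
Check: goods available $4,845 = COGS $3,118 + ending $1,727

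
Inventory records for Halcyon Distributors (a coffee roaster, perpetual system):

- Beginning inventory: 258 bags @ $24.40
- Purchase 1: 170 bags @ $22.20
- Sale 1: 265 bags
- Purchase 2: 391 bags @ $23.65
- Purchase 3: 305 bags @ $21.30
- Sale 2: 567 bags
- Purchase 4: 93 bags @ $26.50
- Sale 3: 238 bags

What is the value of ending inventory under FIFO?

Ending inventory = $3,614.70

Sale 1 (265) [FIFO — oldest first]: 258 @ $24.40 + 7 @ $22.20 = $6,450.60
Sale 2 (567) [FIFO — oldest first]: 163 @ $22.20 + 391 @ $23.65 + 13 @ $21.30 = $13,142.65
Sale 3 (238) [FIFO — oldest first]: 238 @ $21.30 = $5,069.40
Total COGS = $6,450.60 + $13,142.65 + $5,069.40 = $24,662.65
Ending inventory: 54 @ $21.30 + 93 @ $26.50 = $3,614.70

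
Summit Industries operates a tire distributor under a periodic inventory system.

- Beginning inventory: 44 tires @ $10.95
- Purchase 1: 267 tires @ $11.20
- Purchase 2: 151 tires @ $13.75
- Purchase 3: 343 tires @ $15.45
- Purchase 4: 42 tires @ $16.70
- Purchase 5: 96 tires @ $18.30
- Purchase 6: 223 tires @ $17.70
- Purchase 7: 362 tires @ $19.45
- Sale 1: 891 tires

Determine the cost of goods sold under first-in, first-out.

COGS = $12,354.40

Sale 1 (891) [FIFO — oldest first]: 44 @ $10.95 + 267 @ $11.20 + 151 @ $13.75 + 343 @ $15.45 + 42 @ $16.70 + 44 @ $18.30 = $12,354.40
Ending inventory: 52 @ $18.30 + 223 @ $17.70 + 362 @ $19.45 = $11,939.60
Check: goods available $24,294.00 = COGS $12,354.40 + ending $11,939.60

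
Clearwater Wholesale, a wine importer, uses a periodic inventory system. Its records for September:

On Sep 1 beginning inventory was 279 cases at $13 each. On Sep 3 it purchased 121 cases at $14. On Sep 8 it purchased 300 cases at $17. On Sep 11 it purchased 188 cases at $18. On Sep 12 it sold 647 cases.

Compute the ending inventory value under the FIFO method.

Ending inventory = $4,285

Sep 12, 647 sold [FIFO — oldest first]: 279 @ $13 + 121 @ $14 + 247 @ $17 = $9,520
Ending inventory: 53 @ $17 + 188 @ $18 = $4,285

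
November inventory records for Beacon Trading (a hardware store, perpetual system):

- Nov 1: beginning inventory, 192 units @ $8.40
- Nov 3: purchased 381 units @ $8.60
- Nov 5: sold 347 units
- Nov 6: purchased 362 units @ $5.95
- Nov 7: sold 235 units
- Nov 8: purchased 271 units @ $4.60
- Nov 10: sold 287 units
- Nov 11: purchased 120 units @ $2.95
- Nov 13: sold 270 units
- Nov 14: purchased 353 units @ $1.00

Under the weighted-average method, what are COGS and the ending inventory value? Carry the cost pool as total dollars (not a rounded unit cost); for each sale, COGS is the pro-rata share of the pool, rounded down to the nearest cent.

After Nov 1: 192 on hand, pool $1,612.80 (≈ $8.4000 each)
After Nov 3: 573 on hand, pool $4,889.40 (≈ $8.5330 each)
Nov 5, sell 347: 347/573 × $4,889.40 → $2,960.94
After Nov 6: 588 on hand, pool $4,082.36 (≈ $6.9428 each)
Nov 7, sell 235: 235/588 × $4,082.36 → $1,631.55
After Nov 8: 624 on hand, pool $3,697.41 (≈ $5.9253 each)
Nov 10, sell 287: 287/624 × $3,697.41 → $1,700.57
After Nov 11: 457 on hand, pool $2,350.84 (≈ $5.1441 each)
Nov 13, sell 270: 270/457 × $2,350.84 → $1,388.89
After Nov 14: 540 on hand, pool $1,314.95 (≈ $2.4351 each)
Total COGS = $2,960.94 + $1,631.55 + $1,700.57 + $1,388.89 = $7,681.95
Ending inventory (cost pool remaining) = $1,314.95

COGS = $7,681.95; ending inventory = $1,314.95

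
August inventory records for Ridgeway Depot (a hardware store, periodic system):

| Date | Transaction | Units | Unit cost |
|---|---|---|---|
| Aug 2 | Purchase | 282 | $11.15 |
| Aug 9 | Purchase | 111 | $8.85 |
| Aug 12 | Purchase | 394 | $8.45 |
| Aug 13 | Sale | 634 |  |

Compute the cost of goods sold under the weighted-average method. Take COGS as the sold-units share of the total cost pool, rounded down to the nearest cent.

COGS = $6,006.44

Aug 13, sell 634: 634/787 × $7,455.95 → $6,006.44
Ending inventory (cost pool remaining) = $1,449.51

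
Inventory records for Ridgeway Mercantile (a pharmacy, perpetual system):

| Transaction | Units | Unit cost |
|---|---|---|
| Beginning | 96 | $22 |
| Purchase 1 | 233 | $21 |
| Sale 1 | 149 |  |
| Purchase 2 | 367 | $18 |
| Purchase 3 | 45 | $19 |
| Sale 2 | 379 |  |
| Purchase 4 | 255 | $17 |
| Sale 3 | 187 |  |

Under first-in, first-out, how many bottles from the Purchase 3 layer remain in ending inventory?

Sale 1 (149) [FIFO — oldest first]: 96 @ $22 + 53 @ $21 = $3,225
Sale 2 (379) [FIFO — oldest first]: 180 @ $21 + 199 @ $18 = $7,362
Sale 3 (187) [FIFO — oldest first]: 168 @ $18 + 19 @ $19 = $3,385
Total COGS = $3,225 + $7,362 + $3,385 = $13,972
Ending inventory: 26 @ $19 + 255 @ $17 = $4,829

26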